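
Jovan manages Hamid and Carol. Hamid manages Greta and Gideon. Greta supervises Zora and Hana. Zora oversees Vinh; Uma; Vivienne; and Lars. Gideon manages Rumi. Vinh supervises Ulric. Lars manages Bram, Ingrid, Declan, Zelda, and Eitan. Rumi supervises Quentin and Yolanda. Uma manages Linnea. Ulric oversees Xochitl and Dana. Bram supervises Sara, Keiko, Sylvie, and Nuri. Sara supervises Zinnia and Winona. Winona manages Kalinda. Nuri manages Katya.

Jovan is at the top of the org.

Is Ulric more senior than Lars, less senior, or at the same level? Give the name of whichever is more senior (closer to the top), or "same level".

Lars

Ulric is 5 levels below Jovan; Lars is 4. Lars is higher.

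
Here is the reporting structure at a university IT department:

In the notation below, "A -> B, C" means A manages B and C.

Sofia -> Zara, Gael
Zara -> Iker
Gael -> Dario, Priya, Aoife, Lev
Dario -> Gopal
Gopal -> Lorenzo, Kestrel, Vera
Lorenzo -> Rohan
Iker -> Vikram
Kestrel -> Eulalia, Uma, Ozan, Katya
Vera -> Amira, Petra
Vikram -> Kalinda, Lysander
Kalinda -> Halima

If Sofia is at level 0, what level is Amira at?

5

Chain from Amira up to Sofia: Amira → Vera → Gopal → Dario → Gael → Sofia. That is 5 steps up, so Amira is 5 levels below Sofia.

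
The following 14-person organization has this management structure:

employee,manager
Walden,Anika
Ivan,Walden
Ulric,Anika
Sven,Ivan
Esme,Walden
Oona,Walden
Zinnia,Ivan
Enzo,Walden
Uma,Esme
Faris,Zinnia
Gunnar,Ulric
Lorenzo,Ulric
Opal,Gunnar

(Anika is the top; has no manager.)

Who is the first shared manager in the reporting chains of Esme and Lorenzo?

Esme's chain of managers is Walden, Anika. Lorenzo's chain of managers is Ulric, Anika. The first manager that appears in both chains is Anika.

Anika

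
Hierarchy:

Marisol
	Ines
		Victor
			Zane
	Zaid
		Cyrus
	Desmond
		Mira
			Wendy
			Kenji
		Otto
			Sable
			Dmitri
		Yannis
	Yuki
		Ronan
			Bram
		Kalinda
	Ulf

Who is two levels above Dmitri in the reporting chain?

Dmitri reports to Otto, and Otto reports to Desmond. So Dmitri's skip-level manager is Desmond.

Desmond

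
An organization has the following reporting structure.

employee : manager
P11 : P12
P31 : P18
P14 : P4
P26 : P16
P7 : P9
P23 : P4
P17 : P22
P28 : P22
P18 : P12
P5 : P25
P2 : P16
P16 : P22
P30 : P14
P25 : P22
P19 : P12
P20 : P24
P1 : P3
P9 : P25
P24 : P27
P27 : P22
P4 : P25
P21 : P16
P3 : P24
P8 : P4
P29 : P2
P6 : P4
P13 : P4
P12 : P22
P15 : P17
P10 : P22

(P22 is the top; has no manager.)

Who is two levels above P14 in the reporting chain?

P14 reports to P4, and P4 reports to P25. So P14's skip-level manager is P25.

P25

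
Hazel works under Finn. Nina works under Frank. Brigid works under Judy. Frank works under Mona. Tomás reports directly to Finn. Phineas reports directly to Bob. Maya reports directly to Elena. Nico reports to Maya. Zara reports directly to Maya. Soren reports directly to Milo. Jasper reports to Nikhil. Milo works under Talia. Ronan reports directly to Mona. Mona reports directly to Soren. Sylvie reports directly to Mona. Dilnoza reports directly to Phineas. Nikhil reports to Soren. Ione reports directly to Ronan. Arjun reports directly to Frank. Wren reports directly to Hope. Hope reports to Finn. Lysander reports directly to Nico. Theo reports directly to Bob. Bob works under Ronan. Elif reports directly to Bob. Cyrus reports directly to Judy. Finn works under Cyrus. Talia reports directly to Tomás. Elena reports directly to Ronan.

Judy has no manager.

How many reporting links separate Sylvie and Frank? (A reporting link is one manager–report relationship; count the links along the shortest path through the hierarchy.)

2

Sylvie is 1 level below Mona, and Frank is 1 level below Mona (their lowest common manager). The shortest path runs up from Sylvie to Mona and back down to Frank: 1 + 1 = 2 links.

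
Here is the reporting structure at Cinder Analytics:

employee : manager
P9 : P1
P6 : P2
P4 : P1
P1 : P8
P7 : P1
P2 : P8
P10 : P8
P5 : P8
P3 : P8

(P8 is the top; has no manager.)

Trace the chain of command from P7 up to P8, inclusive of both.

P7 reports to P1. P1 reports to P8. P8 is at the top.

P7 -> P1 -> P8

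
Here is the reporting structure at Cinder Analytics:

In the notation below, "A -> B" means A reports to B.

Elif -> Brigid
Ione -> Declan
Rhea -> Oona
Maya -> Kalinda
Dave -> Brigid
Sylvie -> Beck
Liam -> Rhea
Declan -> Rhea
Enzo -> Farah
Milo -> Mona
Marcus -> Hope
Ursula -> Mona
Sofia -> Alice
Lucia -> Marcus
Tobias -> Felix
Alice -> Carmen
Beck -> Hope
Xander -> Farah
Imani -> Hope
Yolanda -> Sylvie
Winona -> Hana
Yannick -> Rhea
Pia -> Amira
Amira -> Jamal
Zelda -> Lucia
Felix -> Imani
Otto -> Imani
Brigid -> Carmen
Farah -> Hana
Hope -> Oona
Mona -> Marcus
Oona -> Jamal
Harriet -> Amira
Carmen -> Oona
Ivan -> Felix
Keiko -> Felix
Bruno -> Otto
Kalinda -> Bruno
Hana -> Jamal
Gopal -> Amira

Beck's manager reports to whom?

Oona

Beck reports to Hope, and Hope reports to Oona. So Beck's skip-level manager is Oona.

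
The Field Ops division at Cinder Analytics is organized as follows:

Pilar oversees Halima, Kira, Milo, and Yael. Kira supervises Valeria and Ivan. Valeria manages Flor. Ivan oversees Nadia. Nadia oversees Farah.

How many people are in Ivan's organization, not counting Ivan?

2

Ivan directly manages Nadia. Under Nadia: Farah (1). That's 2 in total.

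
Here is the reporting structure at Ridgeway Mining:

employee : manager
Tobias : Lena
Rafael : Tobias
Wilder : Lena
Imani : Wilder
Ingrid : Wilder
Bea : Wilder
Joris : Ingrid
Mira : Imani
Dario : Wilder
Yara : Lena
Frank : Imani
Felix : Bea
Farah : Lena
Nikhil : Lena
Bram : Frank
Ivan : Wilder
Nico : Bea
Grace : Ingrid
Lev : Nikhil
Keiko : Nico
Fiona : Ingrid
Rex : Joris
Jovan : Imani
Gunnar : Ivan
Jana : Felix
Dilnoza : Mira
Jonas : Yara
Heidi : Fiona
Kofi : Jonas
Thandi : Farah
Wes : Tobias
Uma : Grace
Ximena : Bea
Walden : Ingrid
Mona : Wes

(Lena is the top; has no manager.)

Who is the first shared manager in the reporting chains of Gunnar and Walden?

Gunnar's chain of managers is Ivan, Wilder, Lena. Walden's chain of managers is Ingrid, Wilder, Lena. The first manager that appears in both chains is Wilder.

Wilder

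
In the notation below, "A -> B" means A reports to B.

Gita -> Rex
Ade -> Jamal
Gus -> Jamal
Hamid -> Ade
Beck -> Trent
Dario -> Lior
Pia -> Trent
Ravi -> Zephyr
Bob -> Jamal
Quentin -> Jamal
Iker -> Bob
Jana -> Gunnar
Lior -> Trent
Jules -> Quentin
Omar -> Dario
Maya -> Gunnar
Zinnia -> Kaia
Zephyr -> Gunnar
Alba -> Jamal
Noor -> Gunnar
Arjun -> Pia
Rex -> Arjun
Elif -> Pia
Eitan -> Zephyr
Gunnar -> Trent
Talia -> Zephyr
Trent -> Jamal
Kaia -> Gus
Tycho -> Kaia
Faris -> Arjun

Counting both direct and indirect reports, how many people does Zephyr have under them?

Zephyr directly manages Talia, Eitan, Ravi. Talia has no reports. Eitan has no reports. Ravi has no reports. So Zephyr's organization is 3 direct reports plus everyone under them: 1 + 1 + 1 = 3.

3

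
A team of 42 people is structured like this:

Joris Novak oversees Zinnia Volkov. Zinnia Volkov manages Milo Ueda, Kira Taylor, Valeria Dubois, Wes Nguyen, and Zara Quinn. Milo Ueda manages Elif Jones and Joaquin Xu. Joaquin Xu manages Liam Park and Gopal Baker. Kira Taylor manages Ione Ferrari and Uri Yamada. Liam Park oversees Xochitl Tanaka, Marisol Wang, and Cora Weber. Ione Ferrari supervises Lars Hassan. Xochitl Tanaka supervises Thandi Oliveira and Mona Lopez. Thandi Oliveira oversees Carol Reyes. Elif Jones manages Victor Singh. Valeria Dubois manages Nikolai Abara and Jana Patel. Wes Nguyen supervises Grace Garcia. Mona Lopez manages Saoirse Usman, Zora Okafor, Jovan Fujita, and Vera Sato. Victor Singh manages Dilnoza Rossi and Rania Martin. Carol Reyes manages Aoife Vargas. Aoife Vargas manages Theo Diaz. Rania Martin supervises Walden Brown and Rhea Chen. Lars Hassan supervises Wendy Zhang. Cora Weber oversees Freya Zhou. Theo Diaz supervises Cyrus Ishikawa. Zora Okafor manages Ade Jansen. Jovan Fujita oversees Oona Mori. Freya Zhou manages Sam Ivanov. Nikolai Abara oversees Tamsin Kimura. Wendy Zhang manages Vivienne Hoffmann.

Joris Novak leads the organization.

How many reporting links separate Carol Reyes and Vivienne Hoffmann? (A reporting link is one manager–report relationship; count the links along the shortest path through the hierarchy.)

Carol Reyes is 6 levels below Zinnia Volkov, and Vivienne Hoffmann is 5 levels below Zinnia Volkov (their lowest common manager). The shortest path runs up from Carol Reyes to Zinnia Volkov and back down to Vivienne Hoffmann: 6 + 5 = 11 links.

11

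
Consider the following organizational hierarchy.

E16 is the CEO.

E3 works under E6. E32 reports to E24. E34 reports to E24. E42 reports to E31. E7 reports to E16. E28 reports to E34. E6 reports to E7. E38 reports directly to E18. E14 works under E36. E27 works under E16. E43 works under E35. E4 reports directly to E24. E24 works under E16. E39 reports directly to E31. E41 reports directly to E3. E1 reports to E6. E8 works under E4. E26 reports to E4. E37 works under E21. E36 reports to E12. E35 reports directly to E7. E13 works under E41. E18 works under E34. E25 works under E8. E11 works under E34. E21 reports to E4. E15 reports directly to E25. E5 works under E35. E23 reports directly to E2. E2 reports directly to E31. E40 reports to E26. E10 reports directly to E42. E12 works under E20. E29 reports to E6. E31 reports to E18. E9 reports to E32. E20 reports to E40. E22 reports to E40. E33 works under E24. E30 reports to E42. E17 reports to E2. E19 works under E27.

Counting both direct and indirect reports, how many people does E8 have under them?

2

E8 directly manages E25. Under E25: E15 (1). That's 2 in total.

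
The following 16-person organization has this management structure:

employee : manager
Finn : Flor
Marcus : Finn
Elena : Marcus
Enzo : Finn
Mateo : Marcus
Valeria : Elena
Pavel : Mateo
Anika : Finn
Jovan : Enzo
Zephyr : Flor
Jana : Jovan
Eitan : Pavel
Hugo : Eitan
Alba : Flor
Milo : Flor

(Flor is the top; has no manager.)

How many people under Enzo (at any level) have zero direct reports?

The only person in Enzo's organization with no one reporting to them is Jana. That is 1.

1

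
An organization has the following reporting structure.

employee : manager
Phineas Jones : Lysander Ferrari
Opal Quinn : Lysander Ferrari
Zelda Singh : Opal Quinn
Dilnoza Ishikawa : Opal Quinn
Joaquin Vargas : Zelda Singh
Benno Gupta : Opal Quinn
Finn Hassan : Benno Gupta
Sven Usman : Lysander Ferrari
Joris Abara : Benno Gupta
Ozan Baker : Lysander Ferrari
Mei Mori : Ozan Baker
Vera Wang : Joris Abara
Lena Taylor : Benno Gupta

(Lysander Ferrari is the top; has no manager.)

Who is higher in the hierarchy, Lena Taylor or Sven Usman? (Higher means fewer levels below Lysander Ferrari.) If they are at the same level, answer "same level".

Sven Usman

Lena Taylor is 3 levels below Lysander Ferrari; Sven Usman is 1. Sven Usman is higher.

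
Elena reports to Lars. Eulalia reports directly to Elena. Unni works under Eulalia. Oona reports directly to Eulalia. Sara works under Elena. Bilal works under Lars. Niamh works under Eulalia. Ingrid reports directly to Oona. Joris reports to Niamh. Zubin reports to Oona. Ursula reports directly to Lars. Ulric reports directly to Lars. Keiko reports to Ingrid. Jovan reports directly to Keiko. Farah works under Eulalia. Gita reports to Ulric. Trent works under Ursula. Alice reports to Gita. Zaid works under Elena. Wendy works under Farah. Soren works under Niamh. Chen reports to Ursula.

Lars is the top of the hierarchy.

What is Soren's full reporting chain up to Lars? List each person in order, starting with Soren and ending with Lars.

Soren -> Niamh -> Eulalia -> Elena -> Lars

Soren reports to Niamh. Niamh reports to Eulalia. Eulalia reports to Elena. Elena reports to Lars. Lars is at the top.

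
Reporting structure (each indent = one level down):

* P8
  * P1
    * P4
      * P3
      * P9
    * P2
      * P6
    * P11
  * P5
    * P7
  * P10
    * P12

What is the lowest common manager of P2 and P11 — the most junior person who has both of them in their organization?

P1

P2's chain of managers is P1, P8. P11's chain of managers is P1, P8. The first manager that appears in both chains is P1.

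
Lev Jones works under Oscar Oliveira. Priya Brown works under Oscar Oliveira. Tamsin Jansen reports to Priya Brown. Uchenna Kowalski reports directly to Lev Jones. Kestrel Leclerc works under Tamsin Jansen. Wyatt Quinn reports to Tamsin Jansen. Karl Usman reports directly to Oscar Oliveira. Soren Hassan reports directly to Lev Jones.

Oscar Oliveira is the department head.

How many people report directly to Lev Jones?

2

Lev Jones directly manages Uchenna Kowalski, Soren Hassan. That is 2 direct reports.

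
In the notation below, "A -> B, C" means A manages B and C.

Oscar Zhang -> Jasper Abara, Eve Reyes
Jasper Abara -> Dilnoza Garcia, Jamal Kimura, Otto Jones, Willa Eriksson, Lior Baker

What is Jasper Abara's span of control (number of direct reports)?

Jasper Abara directly manages Dilnoza Garcia, Jamal Kimura, Otto Jones, Willa Eriksson, Lior Baker. That is 5 direct reports.

5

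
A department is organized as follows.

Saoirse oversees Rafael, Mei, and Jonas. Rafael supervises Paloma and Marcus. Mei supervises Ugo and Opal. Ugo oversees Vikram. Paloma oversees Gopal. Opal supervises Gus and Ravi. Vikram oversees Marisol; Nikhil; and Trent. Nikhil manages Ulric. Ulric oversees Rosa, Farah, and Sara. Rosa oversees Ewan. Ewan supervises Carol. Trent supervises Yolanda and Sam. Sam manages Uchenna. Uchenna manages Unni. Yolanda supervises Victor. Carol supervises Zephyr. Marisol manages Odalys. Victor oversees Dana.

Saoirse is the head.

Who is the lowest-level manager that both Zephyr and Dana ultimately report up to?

Zephyr's chain of managers is Carol, Ewan, Rosa, Ulric, Nikhil, Vikram, Ugo, Mei, Saoirse. Dana's chain of managers is Victor, Yolanda, Trent, Vikram, Ugo, Mei, Saoirse. The first manager that appears in both chains is Vikram.

Vikram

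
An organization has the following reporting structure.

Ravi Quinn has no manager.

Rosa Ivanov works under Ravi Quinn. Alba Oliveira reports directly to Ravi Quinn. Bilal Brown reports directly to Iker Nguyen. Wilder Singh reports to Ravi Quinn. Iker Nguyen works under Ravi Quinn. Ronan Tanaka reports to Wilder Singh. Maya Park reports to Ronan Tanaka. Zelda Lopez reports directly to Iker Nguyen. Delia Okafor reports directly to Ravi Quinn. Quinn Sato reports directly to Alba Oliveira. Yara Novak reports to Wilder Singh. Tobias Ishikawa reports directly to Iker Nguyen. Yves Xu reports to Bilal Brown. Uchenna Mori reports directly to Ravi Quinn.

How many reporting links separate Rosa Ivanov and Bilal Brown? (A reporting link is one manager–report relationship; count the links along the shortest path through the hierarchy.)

3

Rosa Ivanov is 1 level below Ravi Quinn, and Bilal Brown is 2 levels below Ravi Quinn (their lowest common manager). The shortest path runs up from Rosa Ivanov to Ravi Quinn and back down to Bilal Brown: 1 + 2 = 3 links.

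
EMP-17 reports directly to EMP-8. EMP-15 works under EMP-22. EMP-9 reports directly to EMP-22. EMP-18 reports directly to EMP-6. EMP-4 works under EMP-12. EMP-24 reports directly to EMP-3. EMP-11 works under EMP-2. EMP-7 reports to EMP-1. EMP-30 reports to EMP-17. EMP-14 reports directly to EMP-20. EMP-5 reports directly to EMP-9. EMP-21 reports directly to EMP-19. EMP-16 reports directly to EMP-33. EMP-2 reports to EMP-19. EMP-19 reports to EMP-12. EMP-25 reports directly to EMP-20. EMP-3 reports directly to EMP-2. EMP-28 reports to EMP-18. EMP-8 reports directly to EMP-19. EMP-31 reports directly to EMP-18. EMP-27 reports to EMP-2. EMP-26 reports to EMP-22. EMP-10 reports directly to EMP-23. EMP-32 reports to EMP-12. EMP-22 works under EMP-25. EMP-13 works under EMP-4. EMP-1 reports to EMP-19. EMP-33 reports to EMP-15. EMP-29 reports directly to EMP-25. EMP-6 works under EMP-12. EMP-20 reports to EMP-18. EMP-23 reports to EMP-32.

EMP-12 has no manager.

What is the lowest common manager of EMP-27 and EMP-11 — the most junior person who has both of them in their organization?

EMP-27's chain of managers is EMP-2, EMP-19, EMP-12. EMP-11's chain of managers is EMP-2, EMP-19, EMP-12. The first manager that appears in both chains is EMP-2.

EMP-2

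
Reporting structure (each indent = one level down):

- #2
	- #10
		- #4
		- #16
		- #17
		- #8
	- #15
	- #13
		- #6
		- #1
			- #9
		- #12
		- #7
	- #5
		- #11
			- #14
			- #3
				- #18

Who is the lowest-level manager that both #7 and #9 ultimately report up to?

#13

#7's chain of managers is #13, #2. #9's chain of managers is #1, #13, #2. The first manager that appears in both chains is #13.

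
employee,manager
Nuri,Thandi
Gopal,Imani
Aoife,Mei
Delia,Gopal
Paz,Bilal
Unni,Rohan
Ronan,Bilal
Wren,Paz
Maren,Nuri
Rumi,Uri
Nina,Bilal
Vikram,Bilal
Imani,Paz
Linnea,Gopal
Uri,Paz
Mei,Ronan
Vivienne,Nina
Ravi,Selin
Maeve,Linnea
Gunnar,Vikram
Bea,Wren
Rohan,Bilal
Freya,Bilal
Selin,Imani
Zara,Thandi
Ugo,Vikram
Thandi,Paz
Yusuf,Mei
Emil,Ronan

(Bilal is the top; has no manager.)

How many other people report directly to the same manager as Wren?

Wren reports to Paz. Paz's other direct reports are Imani, Uri, Thandi — 3 peers.

3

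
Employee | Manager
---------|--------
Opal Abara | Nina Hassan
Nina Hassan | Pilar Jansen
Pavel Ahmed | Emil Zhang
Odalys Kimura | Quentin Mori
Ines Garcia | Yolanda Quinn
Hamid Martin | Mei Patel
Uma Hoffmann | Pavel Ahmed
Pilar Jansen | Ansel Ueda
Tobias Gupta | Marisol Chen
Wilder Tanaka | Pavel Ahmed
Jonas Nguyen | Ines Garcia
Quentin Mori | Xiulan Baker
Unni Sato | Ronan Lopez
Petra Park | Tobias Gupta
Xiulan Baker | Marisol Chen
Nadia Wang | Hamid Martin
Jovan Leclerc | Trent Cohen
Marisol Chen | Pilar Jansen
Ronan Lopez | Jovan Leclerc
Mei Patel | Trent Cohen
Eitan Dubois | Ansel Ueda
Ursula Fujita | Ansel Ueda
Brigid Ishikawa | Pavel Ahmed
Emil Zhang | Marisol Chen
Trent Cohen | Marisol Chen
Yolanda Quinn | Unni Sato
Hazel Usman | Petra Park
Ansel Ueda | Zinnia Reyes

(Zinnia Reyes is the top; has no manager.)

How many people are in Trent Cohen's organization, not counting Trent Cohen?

9

Trent Cohen directly manages Mei Patel, Jovan Leclerc. Under Mei Patel: Hamid Martin, Nadia Wang (2). Under Jovan Leclerc: Ronan Lopez, Unni Sato, Yolanda Quinn, Ines Garcia, Jonas Nguyen (5). So Trent Cohen's organization is 2 direct reports plus everyone under them: 3 + 6 = 9.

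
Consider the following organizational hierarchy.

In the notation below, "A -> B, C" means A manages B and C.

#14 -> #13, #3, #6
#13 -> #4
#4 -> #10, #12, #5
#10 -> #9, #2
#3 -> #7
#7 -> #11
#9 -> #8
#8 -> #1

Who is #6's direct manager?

#6 reports directly to #14.

#14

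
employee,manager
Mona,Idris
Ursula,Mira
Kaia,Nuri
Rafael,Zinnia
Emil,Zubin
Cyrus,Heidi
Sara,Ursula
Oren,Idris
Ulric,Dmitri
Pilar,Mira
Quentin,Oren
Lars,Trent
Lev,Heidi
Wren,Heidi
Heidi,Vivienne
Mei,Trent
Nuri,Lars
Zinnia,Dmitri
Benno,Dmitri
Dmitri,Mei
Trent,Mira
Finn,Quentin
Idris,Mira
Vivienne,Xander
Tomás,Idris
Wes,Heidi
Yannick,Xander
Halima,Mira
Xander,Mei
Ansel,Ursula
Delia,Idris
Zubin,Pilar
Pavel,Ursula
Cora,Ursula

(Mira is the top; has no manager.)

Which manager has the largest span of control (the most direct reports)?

Direct-report counts: Mira has 5; Ursula has 4; Pilar has 1; Zubin has 1; Idris has 4; Oren has 1; Quentin has 1; Trent has 2; Lars has 1; Nuri has 1; Mei has 2; Xander has 2; Vivienne has 1; Heidi has 4; Dmitri has 3; Zinnia has 1. The largest is 5, held by Mira.

Mira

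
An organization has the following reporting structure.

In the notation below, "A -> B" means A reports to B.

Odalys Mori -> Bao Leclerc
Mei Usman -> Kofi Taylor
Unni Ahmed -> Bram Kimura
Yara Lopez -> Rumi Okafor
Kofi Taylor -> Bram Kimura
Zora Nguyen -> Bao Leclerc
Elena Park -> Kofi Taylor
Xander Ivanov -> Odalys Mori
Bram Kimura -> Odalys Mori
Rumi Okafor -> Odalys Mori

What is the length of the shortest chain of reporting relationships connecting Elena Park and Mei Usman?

2

Elena Park is 1 level below Kofi Taylor, and Mei Usman is 1 level below Kofi Taylor (their lowest common manager). The shortest path runs up from Elena Park to Kofi Taylor and back down to Mei Usman: 1 + 1 = 2 links.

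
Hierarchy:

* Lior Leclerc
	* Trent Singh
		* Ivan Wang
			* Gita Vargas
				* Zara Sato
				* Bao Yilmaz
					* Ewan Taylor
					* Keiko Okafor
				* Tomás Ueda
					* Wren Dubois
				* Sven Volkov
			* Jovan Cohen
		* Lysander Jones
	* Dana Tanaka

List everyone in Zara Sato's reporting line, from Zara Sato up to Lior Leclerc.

Zara Sato reports to Gita Vargas. Gita Vargas reports to Ivan Wang. Ivan Wang reports to Trent Singh. Trent Singh reports to Lior Leclerc. Lior Leclerc is at the top.

Zara Sato -> Gita Vargas -> Ivan Wang -> Trent Singh -> Lior Leclerc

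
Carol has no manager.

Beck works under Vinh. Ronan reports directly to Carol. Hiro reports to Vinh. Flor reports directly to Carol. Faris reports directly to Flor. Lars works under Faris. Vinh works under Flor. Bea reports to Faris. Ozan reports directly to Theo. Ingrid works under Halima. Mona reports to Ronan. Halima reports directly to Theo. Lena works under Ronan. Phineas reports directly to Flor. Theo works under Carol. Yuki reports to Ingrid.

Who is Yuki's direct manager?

Ingrid

Yuki reports directly to Ingrid.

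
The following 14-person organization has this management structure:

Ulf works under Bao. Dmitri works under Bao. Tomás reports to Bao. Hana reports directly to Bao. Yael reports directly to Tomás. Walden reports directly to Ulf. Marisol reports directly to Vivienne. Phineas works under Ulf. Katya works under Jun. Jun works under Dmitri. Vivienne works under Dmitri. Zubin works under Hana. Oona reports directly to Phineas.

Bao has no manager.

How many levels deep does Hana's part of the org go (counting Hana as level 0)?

1

The longest chain under Hana runs Hana → Zubin, which is 1 level below Hana.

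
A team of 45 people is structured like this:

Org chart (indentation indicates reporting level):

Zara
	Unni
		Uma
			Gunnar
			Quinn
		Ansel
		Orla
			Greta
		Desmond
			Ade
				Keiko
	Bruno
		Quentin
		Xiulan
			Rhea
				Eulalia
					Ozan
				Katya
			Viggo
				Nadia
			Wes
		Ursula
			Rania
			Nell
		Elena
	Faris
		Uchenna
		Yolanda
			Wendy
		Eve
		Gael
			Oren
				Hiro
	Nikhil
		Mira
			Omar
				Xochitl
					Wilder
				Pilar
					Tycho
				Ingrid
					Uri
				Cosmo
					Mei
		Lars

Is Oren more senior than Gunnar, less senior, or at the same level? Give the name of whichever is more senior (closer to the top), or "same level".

same level

Both Oren and Gunnar are 3 levels below Zara.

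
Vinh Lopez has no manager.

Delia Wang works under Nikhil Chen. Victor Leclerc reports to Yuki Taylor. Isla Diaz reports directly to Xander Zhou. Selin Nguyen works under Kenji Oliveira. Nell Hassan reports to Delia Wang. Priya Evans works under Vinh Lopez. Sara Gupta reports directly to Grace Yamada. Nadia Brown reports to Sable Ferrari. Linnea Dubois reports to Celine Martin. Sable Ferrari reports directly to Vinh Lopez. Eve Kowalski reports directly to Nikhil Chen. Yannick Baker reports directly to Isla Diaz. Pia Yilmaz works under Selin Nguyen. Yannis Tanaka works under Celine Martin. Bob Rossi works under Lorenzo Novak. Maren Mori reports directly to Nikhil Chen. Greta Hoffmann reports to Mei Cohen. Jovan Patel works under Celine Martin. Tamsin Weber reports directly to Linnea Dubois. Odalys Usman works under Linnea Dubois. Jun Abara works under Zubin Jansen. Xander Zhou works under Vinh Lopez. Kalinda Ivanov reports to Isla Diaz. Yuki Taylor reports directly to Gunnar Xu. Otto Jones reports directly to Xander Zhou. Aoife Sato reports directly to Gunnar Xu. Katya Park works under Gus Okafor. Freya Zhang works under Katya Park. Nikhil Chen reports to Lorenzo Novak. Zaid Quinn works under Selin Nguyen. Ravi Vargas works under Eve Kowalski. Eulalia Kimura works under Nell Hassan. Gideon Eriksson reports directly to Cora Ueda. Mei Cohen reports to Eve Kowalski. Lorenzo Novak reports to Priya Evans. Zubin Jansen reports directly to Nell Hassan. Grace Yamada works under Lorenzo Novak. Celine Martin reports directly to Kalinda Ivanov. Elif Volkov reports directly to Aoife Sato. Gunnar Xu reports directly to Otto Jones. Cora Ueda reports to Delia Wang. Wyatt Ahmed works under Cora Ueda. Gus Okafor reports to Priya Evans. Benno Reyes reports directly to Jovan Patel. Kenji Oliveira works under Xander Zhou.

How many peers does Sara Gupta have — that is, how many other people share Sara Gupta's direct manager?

Sara Gupta reports to Grace Yamada, and Grace Yamada has no other direct reports. Sara Gupta has 0 peers.

0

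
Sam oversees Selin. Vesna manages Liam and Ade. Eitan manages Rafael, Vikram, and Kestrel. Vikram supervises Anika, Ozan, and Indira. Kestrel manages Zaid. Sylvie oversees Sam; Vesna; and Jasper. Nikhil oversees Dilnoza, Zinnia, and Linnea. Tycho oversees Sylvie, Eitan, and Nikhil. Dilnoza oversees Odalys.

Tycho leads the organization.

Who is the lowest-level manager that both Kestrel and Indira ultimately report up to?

Eitan

Kestrel's chain of managers is Eitan, Tycho. Indira's chain of managers is Vikram, Eitan, Tycho. The first manager that appears in both chains is Eitan.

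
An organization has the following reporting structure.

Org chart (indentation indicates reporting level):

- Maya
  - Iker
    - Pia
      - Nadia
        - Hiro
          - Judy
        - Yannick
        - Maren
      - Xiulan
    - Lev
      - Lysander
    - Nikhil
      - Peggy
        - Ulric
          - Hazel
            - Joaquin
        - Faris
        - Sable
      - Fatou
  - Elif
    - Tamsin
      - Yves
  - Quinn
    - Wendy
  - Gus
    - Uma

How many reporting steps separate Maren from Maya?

Chain from Maren up to Maya: Maren → Nadia → Pia → Iker → Maya. That is 4 steps up, so Maren is 4 levels below Maya.

4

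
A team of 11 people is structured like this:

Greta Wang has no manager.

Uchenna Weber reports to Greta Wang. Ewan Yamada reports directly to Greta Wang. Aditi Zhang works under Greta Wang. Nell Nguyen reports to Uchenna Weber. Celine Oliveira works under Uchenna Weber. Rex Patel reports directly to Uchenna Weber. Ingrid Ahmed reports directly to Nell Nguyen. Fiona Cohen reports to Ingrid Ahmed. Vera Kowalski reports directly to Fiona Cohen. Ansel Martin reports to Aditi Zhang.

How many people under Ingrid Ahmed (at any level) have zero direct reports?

1

The only person in Ingrid Ahmed's organization with no one reporting to them is Vera Kowalski. That is 1.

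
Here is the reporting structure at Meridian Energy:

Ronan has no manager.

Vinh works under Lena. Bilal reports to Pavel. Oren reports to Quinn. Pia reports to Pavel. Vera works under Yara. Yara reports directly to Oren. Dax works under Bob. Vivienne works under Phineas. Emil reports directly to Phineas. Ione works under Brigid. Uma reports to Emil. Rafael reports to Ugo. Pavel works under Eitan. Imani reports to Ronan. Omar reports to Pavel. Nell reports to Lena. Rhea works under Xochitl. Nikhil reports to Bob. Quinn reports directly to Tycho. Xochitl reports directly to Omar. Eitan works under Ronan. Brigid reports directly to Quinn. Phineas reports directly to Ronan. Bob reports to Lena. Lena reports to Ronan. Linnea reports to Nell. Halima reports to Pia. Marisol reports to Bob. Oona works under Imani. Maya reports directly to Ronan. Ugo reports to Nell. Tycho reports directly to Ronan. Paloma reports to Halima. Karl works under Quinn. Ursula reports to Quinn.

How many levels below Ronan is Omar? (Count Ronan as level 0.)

3

Chain from Omar up to Ronan: Omar → Pavel → Eitan → Ronan. That is 3 steps up, so Omar is 3 levels below Ronan.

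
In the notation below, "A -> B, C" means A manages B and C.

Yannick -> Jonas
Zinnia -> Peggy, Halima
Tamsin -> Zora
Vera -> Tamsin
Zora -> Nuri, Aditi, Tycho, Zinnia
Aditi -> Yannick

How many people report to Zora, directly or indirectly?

Zora directly manages Nuri, Aditi, Tycho, Zinnia. Nuri has no reports. Under Aditi: Yannick, Jonas (2). Tycho has no reports. Under Zinnia: Halima, Peggy (2). So Zora's organization is 4 direct reports plus everyone under them: 1 + 3 + 1 + 3 = 8.

8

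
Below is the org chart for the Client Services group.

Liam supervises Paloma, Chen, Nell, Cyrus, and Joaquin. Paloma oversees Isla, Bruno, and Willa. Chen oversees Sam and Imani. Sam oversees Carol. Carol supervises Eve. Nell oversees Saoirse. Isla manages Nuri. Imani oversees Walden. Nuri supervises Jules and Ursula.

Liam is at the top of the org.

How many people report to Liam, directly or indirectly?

Liam directly manages Paloma, Chen, Nell, Cyrus, Joaquin. Under Paloma: Willa, Bruno, Isla, Nuri, Ursula, Jules (6). Under Chen: Imani, Walden, Sam, Carol, Eve (5). Under Nell: Saoirse (1). Cyrus has no reports. Joaquin has no reports. So Liam's organization is 5 direct reports plus everyone under them: 7 + 6 + 2 + 1 + 1 = 17.

17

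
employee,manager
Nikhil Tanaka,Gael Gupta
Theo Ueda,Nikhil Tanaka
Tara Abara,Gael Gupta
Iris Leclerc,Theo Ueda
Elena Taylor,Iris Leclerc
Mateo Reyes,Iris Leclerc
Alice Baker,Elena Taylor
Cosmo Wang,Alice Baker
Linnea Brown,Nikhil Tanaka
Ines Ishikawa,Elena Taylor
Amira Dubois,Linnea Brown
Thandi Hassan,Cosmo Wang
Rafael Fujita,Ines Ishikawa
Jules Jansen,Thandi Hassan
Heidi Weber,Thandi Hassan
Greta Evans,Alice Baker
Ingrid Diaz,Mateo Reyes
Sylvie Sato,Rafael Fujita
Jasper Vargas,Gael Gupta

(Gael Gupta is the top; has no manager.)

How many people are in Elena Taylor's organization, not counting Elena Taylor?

Elena Taylor directly manages Alice Baker, Ines Ishikawa. Under Alice Baker: Greta Evans, Cosmo Wang, Thandi Hassan, Heidi Weber, Jules Jansen (5). Under Ines Ishikawa: Rafael Fujita, Sylvie Sato (2). So Elena Taylor's organization is 2 direct reports plus everyone under them: 6 + 3 = 9.

9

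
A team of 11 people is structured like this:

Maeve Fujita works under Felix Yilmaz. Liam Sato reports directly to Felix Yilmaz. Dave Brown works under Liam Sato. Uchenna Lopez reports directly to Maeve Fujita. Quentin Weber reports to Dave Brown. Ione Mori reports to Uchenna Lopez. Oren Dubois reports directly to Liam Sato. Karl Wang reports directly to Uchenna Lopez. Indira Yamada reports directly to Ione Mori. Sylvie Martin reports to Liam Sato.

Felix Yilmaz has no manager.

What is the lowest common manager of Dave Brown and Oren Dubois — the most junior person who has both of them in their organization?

Dave Brown's chain of managers is Liam Sato, Felix Yilmaz. Oren Dubois's chain of managers is Liam Sato, Felix Yilmaz. The first manager that appears in both chains is Liam Sato.

Liam Sato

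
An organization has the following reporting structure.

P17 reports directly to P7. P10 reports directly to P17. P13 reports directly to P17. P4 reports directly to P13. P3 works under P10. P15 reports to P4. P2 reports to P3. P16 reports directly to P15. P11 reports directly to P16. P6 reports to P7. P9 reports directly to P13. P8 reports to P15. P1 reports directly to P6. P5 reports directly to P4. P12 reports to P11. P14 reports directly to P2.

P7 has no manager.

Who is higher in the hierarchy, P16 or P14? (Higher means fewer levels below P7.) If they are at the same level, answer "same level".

Both P16 and P14 are 5 levels below P7.

same level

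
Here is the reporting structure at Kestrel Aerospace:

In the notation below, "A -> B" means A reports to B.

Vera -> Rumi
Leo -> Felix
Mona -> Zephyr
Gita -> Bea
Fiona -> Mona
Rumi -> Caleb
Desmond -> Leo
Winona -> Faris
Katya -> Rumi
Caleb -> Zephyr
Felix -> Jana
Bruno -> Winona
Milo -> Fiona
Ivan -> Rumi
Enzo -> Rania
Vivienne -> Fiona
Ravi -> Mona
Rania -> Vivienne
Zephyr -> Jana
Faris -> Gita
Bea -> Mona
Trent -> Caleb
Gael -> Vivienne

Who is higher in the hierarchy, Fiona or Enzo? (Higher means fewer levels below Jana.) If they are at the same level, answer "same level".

Fiona is 3 levels below Jana; Enzo is 6. Fiona is higher.

Fiona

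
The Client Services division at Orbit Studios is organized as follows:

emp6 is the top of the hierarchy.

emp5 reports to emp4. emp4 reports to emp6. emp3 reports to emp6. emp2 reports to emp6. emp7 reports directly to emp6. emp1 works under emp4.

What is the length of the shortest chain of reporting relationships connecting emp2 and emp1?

3

emp2 is 1 level below emp6, and emp1 is 2 levels below emp6 (their lowest common manager). The shortest path runs up from emp2 to emp6 and back down to emp1: 1 + 2 = 3 links.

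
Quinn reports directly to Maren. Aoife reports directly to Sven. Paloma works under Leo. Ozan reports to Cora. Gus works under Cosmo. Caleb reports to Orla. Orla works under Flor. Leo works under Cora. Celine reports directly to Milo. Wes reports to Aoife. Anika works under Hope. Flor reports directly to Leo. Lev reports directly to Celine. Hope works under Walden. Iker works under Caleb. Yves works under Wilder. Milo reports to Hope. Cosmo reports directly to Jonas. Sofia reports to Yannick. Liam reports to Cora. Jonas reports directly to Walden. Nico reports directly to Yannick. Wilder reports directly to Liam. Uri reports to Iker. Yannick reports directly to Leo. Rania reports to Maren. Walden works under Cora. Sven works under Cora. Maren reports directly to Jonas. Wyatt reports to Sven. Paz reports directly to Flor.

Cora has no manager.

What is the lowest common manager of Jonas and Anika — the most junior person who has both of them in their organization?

Walden

Jonas's chain of managers is Walden, Cora. Anika's chain of managers is Hope, Walden, Cora. The first manager that appears in both chains is Walden.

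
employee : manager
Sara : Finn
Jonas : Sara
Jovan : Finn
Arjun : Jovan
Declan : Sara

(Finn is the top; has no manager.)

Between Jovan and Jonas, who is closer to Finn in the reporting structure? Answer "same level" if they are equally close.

Jovan is 1 level below Finn; Jonas is 2. Jovan is higher.

Jovan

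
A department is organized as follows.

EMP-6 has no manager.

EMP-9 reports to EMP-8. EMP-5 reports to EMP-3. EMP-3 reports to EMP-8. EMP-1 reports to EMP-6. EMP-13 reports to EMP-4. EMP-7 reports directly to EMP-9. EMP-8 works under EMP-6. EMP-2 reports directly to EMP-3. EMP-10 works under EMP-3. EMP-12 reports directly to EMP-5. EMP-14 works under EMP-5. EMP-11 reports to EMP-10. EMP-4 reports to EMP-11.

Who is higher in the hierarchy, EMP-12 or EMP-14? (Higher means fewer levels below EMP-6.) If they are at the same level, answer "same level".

same level

Both EMP-12 and EMP-14 are 4 levels below EMP-6.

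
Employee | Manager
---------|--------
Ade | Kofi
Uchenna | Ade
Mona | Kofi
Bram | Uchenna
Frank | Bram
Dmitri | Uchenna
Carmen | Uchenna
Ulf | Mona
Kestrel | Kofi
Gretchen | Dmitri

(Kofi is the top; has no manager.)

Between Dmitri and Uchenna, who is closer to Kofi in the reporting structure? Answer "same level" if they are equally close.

Dmitri is 3 levels below Kofi; Uchenna is 2. Uchenna is higher.

Uchenna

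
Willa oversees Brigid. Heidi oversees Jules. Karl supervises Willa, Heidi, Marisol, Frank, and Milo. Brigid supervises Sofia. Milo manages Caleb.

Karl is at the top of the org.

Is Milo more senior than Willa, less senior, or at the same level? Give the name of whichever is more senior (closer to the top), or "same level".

Both Milo and Willa are 1 level below Karl.

same level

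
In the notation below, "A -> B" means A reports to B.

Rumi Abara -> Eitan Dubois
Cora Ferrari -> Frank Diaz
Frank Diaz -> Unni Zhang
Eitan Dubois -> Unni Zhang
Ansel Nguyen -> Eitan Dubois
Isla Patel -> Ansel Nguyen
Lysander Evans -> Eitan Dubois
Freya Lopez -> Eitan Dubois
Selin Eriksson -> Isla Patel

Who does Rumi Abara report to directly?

Rumi Abara reports directly to Eitan Dubois.

Eitan Dubois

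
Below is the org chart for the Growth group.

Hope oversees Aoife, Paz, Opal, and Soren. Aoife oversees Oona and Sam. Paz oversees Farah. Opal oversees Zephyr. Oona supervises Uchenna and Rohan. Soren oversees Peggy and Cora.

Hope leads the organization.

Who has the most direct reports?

Hope

Direct-report counts: Hope has 4; Soren has 2; Opal has 1; Paz has 1; Aoife has 2; Oona has 2. The largest is 4, held by Hope.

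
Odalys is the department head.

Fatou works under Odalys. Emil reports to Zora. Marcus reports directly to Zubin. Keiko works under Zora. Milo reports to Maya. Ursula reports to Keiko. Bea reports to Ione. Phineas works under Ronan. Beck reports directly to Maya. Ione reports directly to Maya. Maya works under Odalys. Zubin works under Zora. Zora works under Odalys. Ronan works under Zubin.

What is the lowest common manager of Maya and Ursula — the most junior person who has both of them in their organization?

Odalys

Maya's chain of managers is Odalys. Ursula's chain of managers is Keiko, Zora, Odalys. The first manager that appears in both chains is Odalys.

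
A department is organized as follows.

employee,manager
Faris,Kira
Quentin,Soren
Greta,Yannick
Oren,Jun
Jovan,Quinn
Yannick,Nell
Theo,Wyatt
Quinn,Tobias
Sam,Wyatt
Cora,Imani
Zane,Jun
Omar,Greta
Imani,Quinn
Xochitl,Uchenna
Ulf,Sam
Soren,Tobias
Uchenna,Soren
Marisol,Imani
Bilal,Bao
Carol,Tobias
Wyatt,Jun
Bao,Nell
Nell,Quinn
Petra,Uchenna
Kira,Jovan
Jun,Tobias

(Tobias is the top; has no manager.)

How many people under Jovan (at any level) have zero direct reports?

1

The only person in Jovan's organization with no one reporting to them is Faris. That is 1.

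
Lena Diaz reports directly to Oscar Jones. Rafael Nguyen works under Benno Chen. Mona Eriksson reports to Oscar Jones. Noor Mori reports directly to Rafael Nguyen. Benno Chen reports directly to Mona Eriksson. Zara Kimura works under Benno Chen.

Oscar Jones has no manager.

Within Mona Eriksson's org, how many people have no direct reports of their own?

The people in Mona Eriksson's organization with no one reporting to them are Noor Mori, Zara Kimura. That is 2.

2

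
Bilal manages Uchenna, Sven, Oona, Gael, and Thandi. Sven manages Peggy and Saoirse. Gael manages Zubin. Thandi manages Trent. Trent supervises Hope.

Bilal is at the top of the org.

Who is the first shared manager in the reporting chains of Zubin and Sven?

Bilal

Zubin's chain of managers is Gael, Bilal. Sven's chain of managers is Bilal. The first manager that appears in both chains is Bilal.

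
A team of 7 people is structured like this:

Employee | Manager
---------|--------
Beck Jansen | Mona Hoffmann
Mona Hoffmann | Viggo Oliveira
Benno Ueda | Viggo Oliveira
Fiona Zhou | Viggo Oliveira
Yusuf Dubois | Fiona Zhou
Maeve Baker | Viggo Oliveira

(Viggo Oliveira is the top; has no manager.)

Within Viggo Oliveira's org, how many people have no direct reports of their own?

4

The people in Viggo Oliveira's organization with no one reporting to them are Beck Jansen, Maeve Baker, Yusuf Dubois, Benno Ueda. That is 4.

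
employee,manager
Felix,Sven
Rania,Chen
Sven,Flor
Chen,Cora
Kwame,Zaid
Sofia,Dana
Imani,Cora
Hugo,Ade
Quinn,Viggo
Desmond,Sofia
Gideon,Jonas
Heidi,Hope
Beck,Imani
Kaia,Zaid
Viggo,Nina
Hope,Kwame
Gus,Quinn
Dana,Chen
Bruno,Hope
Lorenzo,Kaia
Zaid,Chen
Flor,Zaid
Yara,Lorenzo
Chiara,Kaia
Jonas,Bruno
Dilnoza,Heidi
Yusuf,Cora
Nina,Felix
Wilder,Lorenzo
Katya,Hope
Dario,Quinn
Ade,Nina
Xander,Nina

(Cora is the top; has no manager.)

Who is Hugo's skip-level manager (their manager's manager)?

Hugo reports to Ade, and Ade reports to Nina. So Hugo's skip-level manager is Nina.

Nina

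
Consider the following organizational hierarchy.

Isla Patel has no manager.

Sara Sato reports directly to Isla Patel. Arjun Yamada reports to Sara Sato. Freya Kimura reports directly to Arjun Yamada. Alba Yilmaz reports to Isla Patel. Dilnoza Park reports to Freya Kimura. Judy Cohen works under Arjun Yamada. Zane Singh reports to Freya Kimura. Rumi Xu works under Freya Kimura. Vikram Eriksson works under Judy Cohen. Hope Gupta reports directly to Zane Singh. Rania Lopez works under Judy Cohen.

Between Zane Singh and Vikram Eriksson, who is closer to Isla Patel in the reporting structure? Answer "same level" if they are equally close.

same level

Both Zane Singh and Vikram Eriksson are 4 levels below Isla Patel.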